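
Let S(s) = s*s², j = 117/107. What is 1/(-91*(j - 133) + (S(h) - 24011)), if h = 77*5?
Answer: 107/6104844072 ≈ 1.7527e-8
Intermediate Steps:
j = 117/107 (j = 117*(1/107) = 117/107 ≈ 1.0935)
h = 385
S(s) = s³
1/(-91*(j - 133) + (S(h) - 24011)) = 1/(-91*(117/107 - 133) + (385³ - 24011)) = 1/(-91*(-14114/107) + (57066625 - 24011)) = 1/(1284374/107 + 57042614) = 1/(6104844072/107) = 107/6104844072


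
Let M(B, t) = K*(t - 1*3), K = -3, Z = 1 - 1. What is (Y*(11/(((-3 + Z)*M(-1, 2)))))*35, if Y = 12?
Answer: -1540/3 ≈ -513.33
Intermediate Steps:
Z = 0
M(B, t) = 9 - 3*t (M(B, t) = -3*(t - 1*3) = -3*(t - 3) = -3*(-3 + t) = 9 - 3*t)
(Y*(11/(((-3 + Z)*M(-1, 2)))))*35 = (12*(11/(((-3 + 0)*(9 - 3*2)))))*35 = (12*(11/((-3*(9 - 6)))))*35 = (12*(11/((-3*3))))*35 = (12*(11/(-9)))*35 = (12*(11*(-⅑)))*35 = (12*(-11/9))*35 = -44/3*35 = -1540/3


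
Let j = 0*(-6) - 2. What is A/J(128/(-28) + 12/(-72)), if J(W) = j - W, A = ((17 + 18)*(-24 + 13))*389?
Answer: -1258026/23 ≈ -54697.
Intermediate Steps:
j = -2 (j = 0 - 2 = -2)
A = -149765 (A = (35*(-11))*389 = -385*389 = -149765)
J(W) = -2 - W
A/J(128/(-28) + 12/(-72)) = -149765/(-2 - (128/(-28) + 12/(-72))) = -149765/(-2 - (128*(-1/28) + 12*(-1/72))) = -149765/(-2 - (-32/7 - 1/6)) = -149765/(-2 - 1*(-199/42)) = -149765/(-2 + 199/42) = -149765/115/42 = -149765*42/115 = -1258026/23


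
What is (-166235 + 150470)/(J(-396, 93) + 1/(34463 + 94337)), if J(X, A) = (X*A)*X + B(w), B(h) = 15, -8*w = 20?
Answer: -2030532000/1878406706401 ≈ -0.0010810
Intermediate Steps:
w = -5/2 (w = -⅛*20 = -5/2 ≈ -2.5000)
J(X, A) = 15 + A*X² (J(X, A) = (X*A)*X + 15 = (A*X)*X + 15 = A*X² + 15 = 15 + A*X²)
(-166235 + 150470)/(J(-396, 93) + 1/(34463 + 94337)) = (-166235 + 150470)/((15 + 93*(-396)²) + 1/(34463 + 94337)) = -15765/((15 + 93*156816) + 1/128800) = -15765/((15 + 14583888) + 1/128800) = -15765/(14583903 + 1/128800) = -15765/1878406706401/128800 = -15765*128800/1878406706401 = -2030532000/1878406706401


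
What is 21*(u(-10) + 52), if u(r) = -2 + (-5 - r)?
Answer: 1155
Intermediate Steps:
u(r) = -7 - r
21*(u(-10) + 52) = 21*((-7 - 1*(-10)) + 52) = 21*((-7 + 10) + 52) = 21*(3 + 52) = 21*55 = 1155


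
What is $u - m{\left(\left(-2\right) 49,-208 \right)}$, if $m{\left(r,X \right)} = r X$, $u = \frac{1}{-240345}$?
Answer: $- \frac{4899192481}{240345} \approx -20384.0$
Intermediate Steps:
$u = - \frac{1}{240345} \approx -4.1607 \cdot 10^{-6}$
$m{\left(r,X \right)} = X r$
$u - m{\left(\left(-2\right) 49,-208 \right)} = - \frac{1}{240345} - - 208 \left(\left(-2\right) 49\right) = - \frac{1}{240345} - \left(-208\right) \left(-98\right) = - \frac{1}{240345} - 20384 = - \frac{4899192481}{240345}$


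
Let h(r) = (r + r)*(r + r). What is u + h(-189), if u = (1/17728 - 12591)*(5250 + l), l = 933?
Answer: -1377594458649/17728 ≈ -7.7707e+7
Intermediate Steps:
h(r) = 4*r² (h(r) = (2*r)*(2*r) = 4*r²)
u = -1380127506201/17728 (u = (1/17728 - 12591)*(5250 + 933) = (1/17728 - 12591)*6183 = -223213247/17728*6183 = -1380127506201/17728 ≈ -7.7850e+7)
u + h(-189) = -1380127506201/17728 + 4*(-189)² = -1380127506201/17728 + 4*35721 = -1380127506201/17728 + 142884 = -1377594458649/17728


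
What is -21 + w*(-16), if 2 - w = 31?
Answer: 443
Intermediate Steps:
w = -29 (w = 2 - 1*31 = 2 - 31 = -29)
-21 + w*(-16) = -21 - 29*(-16) = -21 + 464 = 443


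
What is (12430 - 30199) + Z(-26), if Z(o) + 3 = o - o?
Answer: -17772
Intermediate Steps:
Z(o) = -3 (Z(o) = -3 + (o - o) = -3 + 0 = -3)
(12430 - 30199) + Z(-26) = (12430 - 30199) - 3 = -17769 - 3 = -17772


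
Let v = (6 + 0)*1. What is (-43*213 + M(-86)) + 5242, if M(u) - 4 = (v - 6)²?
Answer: -3913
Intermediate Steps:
v = 6 (v = 6*1 = 6)
M(u) = 4 (M(u) = 4 + (6 - 6)² = 4 + 0² = 4 + 0 = 4)
(-43*213 + M(-86)) + 5242 = (-43*213 + 4) + 5242 = (-9159 + 4) + 5242 = -9155 + 5242 = -3913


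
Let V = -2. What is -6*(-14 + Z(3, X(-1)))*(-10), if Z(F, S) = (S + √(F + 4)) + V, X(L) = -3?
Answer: -1140 + 60*√7 ≈ -981.25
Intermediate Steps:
Z(F, S) = -2 + S + √(4 + F) (Z(F, S) = (S + √(F + 4)) - 2 = (S + √(4 + F)) - 2 = -2 + S + √(4 + F))
-6*(-14 + Z(3, X(-1)))*(-10) = -6*(-14 + (-2 - 3 + √(4 + 3)))*(-10) = -6*(-14 + (-2 - 3 + √7))*(-10) = -6*(-14 + (-5 + √7))*(-10) = -6*(-19 + √7)*(-10) = (114 - 6*√7)*(-10) = -1140 + 60*√7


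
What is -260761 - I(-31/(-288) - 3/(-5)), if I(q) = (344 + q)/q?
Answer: -266211838/1019 ≈ -2.6125e+5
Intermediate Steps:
I(q) = (344 + q)/q
-260761 - I(-31/(-288) - 3/(-5)) = -260761 - (344 + (-31/(-288) - 3/(-5)))/(-31/(-288) - 3/(-5)) = -260761 - (344 + (-31*(-1/288) - 3*(-⅕)))/(-31*(-1/288) - 3*(-⅕)) = -260761 - (344 + (31/288 + ⅗))/(31/288 + ⅗) = -260761 - (344 + 1019/1440)/1019/1440 = -260761 - 1440*496379/(1019*1440) = -260761 - 1*496379/1019 = -260761 - 496379/1019 = -266211838/1019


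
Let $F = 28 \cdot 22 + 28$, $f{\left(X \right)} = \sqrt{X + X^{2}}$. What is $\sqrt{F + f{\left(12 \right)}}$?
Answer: $\sqrt{644 + 2 \sqrt{39}} \approx 25.622$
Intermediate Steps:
$F = 644$ ($F = 616 + 28 = 644$)
$\sqrt{F + f{\left(12 \right)}} = \sqrt{644 + \sqrt{12 \left(1 + 12\right)}} = \sqrt{644 + \sqrt{12 \cdot 13}} = \sqrt{644 + \sqrt{156}} = \sqrt{644 + 2 \sqrt{39}}$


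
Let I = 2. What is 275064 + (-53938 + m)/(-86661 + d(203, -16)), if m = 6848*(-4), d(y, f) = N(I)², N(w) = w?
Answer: 23836302378/86657 ≈ 2.7507e+5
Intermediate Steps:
d(y, f) = 4 (d(y, f) = 2² = 4)
m = -27392
275064 + (-53938 + m)/(-86661 + d(203, -16)) = 275064 + (-53938 - 27392)/(-86661 + 4) = 275064 - 81330/(-86657) = 275064 - 81330*(-1/86657) = 275064 + 81330/86657 = 23836302378/86657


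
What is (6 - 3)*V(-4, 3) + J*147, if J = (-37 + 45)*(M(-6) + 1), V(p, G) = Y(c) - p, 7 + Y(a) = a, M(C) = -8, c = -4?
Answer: -8253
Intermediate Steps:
Y(a) = -7 + a
V(p, G) = -11 - p (V(p, G) = (-7 - 4) - p = -11 - p)
J = -56 (J = (-37 + 45)*(-8 + 1) = 8*(-7) = -56)
(6 - 3)*V(-4, 3) + J*147 = (6 - 3)*(-11 - 1*(-4)) - 56*147 = 3*(-11 + 4) - 8232 = 3*(-7) - 8232 = -21 - 8232 = -8253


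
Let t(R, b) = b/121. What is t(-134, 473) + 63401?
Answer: 697454/11 ≈ 63405.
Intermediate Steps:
t(R, b) = b/121 (t(R, b) = b*(1/121) = b/121)
t(-134, 473) + 63401 = (1/121)*473 + 63401 = 43/11 + 63401 = 697454/11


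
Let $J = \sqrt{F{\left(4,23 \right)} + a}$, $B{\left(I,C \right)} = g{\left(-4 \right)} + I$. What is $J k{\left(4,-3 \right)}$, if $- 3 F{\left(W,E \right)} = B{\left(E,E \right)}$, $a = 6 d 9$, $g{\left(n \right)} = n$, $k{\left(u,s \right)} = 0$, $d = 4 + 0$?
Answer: $0$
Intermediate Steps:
$d = 4$
$B{\left(I,C \right)} = -4 + I$
$a = 216$ ($a = 6 \cdot 4 \cdot 9 = 24 \cdot 9 = 216$)
$F{\left(W,E \right)} = \frac{4}{3} - \frac{E}{3}$ ($F{\left(W,E \right)} = - \frac{-4 + E}{3} = \frac{4}{3} - \frac{E}{3}$)
$J = \frac{\sqrt{1887}}{3}$ ($J = \sqrt{\left(\frac{4}{3} - \frac{23}{3}\right) + 216} = \sqrt{- \frac{19}{3} + 216} = \sqrt{\frac{629}{3}} = \frac{\sqrt{1887}}{3} \approx 14.48$)
$J k{\left(4,-3 \right)} = \frac{\sqrt{1887}}{3} \cdot 0 = 0$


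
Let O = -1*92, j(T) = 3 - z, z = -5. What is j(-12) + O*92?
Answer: -8456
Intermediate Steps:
j(T) = 8 (j(T) = 3 - 1*(-5) = 3 + 5 = 8)
O = -92
j(-12) + O*92 = 8 - 92*92 = 8 - 8464 = -8456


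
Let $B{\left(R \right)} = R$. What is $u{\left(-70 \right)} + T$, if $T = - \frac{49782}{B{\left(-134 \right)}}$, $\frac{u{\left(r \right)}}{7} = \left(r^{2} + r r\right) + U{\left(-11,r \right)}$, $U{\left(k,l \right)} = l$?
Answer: $\frac{4588261}{67} \approx 68482.0$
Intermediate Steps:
$u{\left(r \right)} = 7 r + 14 r^{2}$ ($u{\left(r \right)} = 7 \left(\left(r^{2} + r r\right) + r\right) = 7 \left(\left(r^{2} + r^{2}\right) + r\right) = 7 \left(2 r^{2} + r\right) = 7 \left(r + 2 r^{2}\right) = 7 r + 14 r^{2}$)
$T = \frac{24891}{67}$ ($T = - \frac{49782}{-134} = \left(-49782\right) \left(- \frac{1}{134}\right) = \frac{24891}{67} \approx 371.51$)
$u{\left(-70 \right)} + T = 7 \left(-70\right) \left(1 + 2 \left(-70\right)\right) + \frac{24891}{67} = 7 \left(-70\right) \left(1 - 140\right) + \frac{24891}{67} = 7 \left(-70\right) \left(-139\right) + \frac{24891}{67} = 68110 + \frac{24891}{67} = \frac{4588261}{67}$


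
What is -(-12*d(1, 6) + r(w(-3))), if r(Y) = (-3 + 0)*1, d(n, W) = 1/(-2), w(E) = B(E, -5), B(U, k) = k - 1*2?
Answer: -3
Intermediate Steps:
B(U, k) = -2 + k (B(U, k) = k - 2 = -2 + k)
w(E) = -7 (w(E) = -2 - 5 = -7)
d(n, W) = -½
r(Y) = -3 (r(Y) = -3*1 = -3)
-(-12*d(1, 6) + r(w(-3))) = -(-12*(-½) - 3) = -(6 - 3) = -1*3 = -3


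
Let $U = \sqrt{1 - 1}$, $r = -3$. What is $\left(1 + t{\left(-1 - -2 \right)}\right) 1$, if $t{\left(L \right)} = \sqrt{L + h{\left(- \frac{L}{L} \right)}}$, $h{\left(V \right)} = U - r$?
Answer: $3$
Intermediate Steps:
$U = 0$ ($U = \sqrt{0} = 0$)
$h{\left(V \right)} = 3$ ($h{\left(V \right)} = 0 - -3 = 0 + 3 = 3$)
$t{\left(L \right)} = \sqrt{3 + L}$ ($t{\left(L \right)} = \sqrt{L + 3} = \sqrt{3 + L}$)
$\left(1 + t{\left(-1 - -2 \right)}\right) 1 = \left(1 + \sqrt{3 - -1}\right) 1 = \left(1 + \sqrt{3 + \left(-1 + 2\right)}\right) 1 = \left(1 + \sqrt{3 + 1}\right) 1 = \left(1 + \sqrt{4}\right) 1 = \left(1 + 2\right) 1 = 3 \cdot 1 = 3$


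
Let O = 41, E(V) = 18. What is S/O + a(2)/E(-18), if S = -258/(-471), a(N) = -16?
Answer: -50722/57933 ≈ -0.87553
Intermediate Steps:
S = 86/157 (S = -258*(-1/471) = 86/157 ≈ 0.54777)
S/O + a(2)/E(-18) = (86/157)/41 - 16/18 = (86/157)*(1/41) - 16*1/18 = 86/6437 - 8/9 = -50722/57933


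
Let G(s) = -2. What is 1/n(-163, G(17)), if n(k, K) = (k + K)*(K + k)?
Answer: 1/27225 ≈ 3.6731e-5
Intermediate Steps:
n(k, K) = (K + k)**2 (n(k, K) = (K + k)*(K + k) = (K + k)**2)
1/n(-163, G(17)) = 1/((-2 - 163)**2) = 1/((-165)**2) = 1/27225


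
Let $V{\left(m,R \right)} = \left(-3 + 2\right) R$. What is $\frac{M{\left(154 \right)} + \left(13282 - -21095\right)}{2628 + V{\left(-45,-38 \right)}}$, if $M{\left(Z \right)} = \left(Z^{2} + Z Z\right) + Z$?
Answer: $\frac{81963}{2666} \approx 30.744$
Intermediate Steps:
$M{\left(Z \right)} = Z + 2 Z^{2}$ ($M{\left(Z \right)} = \left(Z^{2} + Z^{2}\right) + Z = 2 Z^{2} + Z = Z + 2 Z^{2}$)
$V{\left(m,R \right)} = - R$
$\frac{M{\left(154 \right)} + \left(13282 - -21095\right)}{2628 + V{\left(-45,-38 \right)}} = \frac{154 \left(1 + 2 \cdot 154\right) + \left(13282 - -21095\right)}{2628 - -38} = \frac{154 \left(1 + 308\right) + \left(13282 + 21095\right)}{2628 + 38} = \frac{154 \cdot 309 + 34377}{2666} = \left(47586 + 34377\right) \frac{1}{2666} = 81963 \cdot \frac{1}{2666} = \frac{81963}{2666}$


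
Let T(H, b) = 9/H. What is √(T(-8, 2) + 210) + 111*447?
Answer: 49617 + √3342/4 ≈ 49631.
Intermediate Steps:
√(T(-8, 2) + 210) + 111*447 = √(9/(-8) + 210) + 111*447 = √(9*(-⅛) + 210) + 49617 = √(-9/8 + 210) + 49617 = √(1671/8) + 49617 = √3342/4 + 49617 = 49617 + √3342/4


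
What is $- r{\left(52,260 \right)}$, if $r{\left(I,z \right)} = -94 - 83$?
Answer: $177$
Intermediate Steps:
$r{\left(I,z \right)} = -177$ ($r{\left(I,z \right)} = -94 - 83 = -177$)
$- r{\left(52,260 \right)} = \left(-1\right) \left(-177\right) = 177$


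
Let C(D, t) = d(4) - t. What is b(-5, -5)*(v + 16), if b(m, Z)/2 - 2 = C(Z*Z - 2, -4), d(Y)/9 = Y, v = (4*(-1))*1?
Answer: 1008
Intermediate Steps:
v = -4 (v = -4*1 = -4)
d(Y) = 9*Y
C(D, t) = 36 - t (C(D, t) = 9*4 - t = 36 - t)
b(m, Z) = 84 (b(m, Z) = 4 + 2*(36 - 1*(-4)) = 4 + 2*(36 + 4) = 4 + 2*40 = 4 + 80 = 84)
b(-5, -5)*(v + 16) = 84*(-4 + 16) = 84*12 = 1008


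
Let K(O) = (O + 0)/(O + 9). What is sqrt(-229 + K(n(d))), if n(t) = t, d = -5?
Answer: I*sqrt(921)/2 ≈ 15.174*I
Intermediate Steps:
K(O) = O/(9 + O)
sqrt(-229 + K(n(d))) = sqrt(-229 - 5/(9 - 5)) = sqrt(-229 - 5/4) = sqrt(-921/4) = I*sqrt(921)/2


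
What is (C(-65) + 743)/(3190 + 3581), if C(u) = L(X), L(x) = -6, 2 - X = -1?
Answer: 737/6771 ≈ 0.10885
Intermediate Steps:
X = 3 (X = 2 - 1*(-1) = 2 + 1 = 3)
C(u) = -6
(C(-65) + 743)/(3190 + 3581) = (-6 + 743)/(3190 + 3581) = 737/6771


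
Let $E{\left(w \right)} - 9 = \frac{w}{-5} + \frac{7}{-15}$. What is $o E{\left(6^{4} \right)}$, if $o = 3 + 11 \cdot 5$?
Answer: $- \frac{43616}{3} \approx -14539.0$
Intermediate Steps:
$E{\left(w \right)} = \frac{128}{15} - \frac{w}{5}$ ($E{\left(w \right)} = 9 + \left(\frac{w}{-5} + \frac{7}{-15}\right) = 9 + \left(w \left(- \frac{1}{5}\right) + 7 \left(- \frac{1}{15}\right)\right) = 9 - \left(\frac{7}{15} + \frac{w}{5}\right) = \frac{128}{15} - \frac{w}{5}$)
$o = 58$ ($o = 3 + 55 = 58$)
$o E{\left(6^{4} \right)} = 58 \left(\frac{128}{15} - \frac{6^{4}}{5}\right) = 58 \left(\frac{128}{15} - \frac{1296}{5}\right) = 58 \left(- \frac{752}{3}\right) = - \frac{43616}{3}$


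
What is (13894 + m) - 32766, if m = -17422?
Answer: -36294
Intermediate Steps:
(13894 + m) - 32766 = (13894 - 17422) - 32766 = -3528 - 32766 = -36294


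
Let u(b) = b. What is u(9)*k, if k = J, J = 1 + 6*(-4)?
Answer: -207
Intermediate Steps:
J = -23 (J = 1 - 24 = -23)
k = -23
u(9)*k = 9*(-23) = -207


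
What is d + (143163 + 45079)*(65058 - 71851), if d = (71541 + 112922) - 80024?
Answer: -1278623467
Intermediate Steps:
d = 104439 (d = 184463 - 80024 = 104439)
d + (143163 + 45079)*(65058 - 71851) = 104439 + (143163 + 45079)*(65058 - 71851) = 104439 + 188242*(-6793) = 104439 - 1278727906 = -1278623467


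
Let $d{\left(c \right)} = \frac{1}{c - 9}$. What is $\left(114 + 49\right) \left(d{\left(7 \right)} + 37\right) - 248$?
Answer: $\frac{11403}{2} \approx 5701.5$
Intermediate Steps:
$d{\left(c \right)} = \frac{1}{-9 + c}$
$\left(114 + 49\right) \left(d{\left(7 \right)} + 37\right) - 248 = \left(114 + 49\right) \left(\frac{1}{-9 + 7} + 37\right) - 248 = 163 \left(\frac{1}{-2} + 37\right) - 248 = 163 \left(- \frac{1}{2} + 37\right) - 248 = 163 \cdot \frac{73}{2} - 248 = \frac{11899}{2} - 248 = \frac{11403}{2}$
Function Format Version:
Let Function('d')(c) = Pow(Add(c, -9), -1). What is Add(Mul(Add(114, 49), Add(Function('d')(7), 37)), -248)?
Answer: Rational(11403, 2) ≈ 5701.5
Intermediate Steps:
Function('d')(c) = Pow(Add(-9, c), -1)
Add(Mul(Add(114, 49), Add(Function('d')(7), 37)), -248) = Add(Mul(Add(114, 49), Add(Pow(Add(-9, 7), -1), 37)), -248) = Add(Mul(163, Add(Pow(-2, -1), 37)), -248) = Add(Mul(163, Add(Rational(-1, 2), 37)), -248) = Add(Mul(163, Rational(73, 2)), -248) = Add(Rational(11899, 2), -248) = Rational(11403, 2)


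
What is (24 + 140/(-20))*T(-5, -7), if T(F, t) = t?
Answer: -119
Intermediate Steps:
(24 + 140/(-20))*T(-5, -7) = (24 + 140/(-20))*(-7) = (24 + 140*(-1/20))*(-7) = (24 - 7)*(-7) = 17*(-7) = -119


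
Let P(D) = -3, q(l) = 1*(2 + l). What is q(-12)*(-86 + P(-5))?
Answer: 890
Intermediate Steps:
q(l) = 2 + l
q(-12)*(-86 + P(-5)) = (2 - 12)*(-86 - 3) = -10*(-89) = 890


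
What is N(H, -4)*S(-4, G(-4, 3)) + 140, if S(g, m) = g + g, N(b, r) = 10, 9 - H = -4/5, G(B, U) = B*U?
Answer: 60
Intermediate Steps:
H = 49/5 (H = 9 - (-4)/5 = 9 - 1*(-4/5) = 9 + 4/5 = 49/5 ≈ 9.8000)
S(g, m) = 2*g
N(H, -4)*S(-4, G(-4, 3)) + 140 = 10*(2*(-4)) + 140 = 10*(-8) + 140 = -80 + 140 = 60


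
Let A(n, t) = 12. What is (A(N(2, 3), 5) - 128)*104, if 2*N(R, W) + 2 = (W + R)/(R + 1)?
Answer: -12064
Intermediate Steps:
N(R, W) = -1 + (R + W)/(2*(1 + R)) (N(R, W) = -1 + ((W + R)/(R + 1))/2 = -1 + ((R + W)/(1 + R))/2 = -1 + (R + W)/(2*(1 + R)))
(A(N(2, 3), 5) - 128)*104 = (12 - 128)*104 = -116*104 = -12064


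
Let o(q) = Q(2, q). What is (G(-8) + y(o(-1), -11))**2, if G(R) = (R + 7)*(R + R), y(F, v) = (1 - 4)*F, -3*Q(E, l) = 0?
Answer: 256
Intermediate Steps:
Q(E, l) = 0 (Q(E, l) = -1/3*0 = 0)
o(q) = 0
y(F, v) = -3*F
G(R) = 2*R*(7 + R) (G(R) = (7 + R)*(2*R) = 2*R*(7 + R))
(G(-8) + y(o(-1), -11))**2 = (2*(-8)*(7 - 8) - 3*0)**2 = (2*(-8)*(-1) + 0)**2 = (16 + 0)**2 = 16**2 = 256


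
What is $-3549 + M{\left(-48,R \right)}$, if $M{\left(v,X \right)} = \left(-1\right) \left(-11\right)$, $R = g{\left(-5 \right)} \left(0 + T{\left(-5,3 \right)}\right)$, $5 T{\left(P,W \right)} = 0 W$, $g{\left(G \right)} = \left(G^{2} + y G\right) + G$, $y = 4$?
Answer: $-3538$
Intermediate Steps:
$g{\left(G \right)} = G^{2} + 5 G$ ($g{\left(G \right)} = \left(G^{2} + 4 G\right) + G = G^{2} + 5 G$)
$T{\left(P,W \right)} = 0$ ($T{\left(P,W \right)} = \frac{0 W}{5} = \frac{1}{5} \cdot 0 = 0$)
$R = 0$ ($R = - 5 \left(5 - 5\right) \left(0 + 0\right) = \left(-5\right) 0 \cdot 0 = 0 \cdot 0 = 0$)
$M{\left(v,X \right)} = 11$
$-3549 + M{\left(-48,R \right)} = -3549 + 11 = -3538$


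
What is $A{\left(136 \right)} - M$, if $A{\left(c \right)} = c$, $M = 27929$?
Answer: $-27793$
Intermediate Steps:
$A{\left(136 \right)} - M = 136 - 27929 = -27793$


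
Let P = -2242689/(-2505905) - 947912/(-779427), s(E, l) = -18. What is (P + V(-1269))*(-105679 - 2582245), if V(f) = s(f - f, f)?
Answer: 83416147788766459708/1953170016435 ≈ 4.2708e+7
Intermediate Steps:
V(f) = -18
P = 4123389779563/1953170016435 (P = -2242689*(-1/2505905) - 947912*(-1/779427) = 2242689/2505905 + 947912/779427 = 4123389779563/1953170016435 ≈ 2.1111)
(P + V(-1269))*(-105679 - 2582245) = (4123389779563/1953170016435 - 18)*(-105679 - 2582245) = -31033670516267/1953170016435*(-2687924) = 83416147788766459708/1953170016435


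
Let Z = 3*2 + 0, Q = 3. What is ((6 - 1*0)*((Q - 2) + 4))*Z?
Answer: 180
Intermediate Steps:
Z = 6 (Z = 6 + 0 = 6)
((6 - 1*0)*((Q - 2) + 4))*Z = ((6 - 1*0)*((3 - 2) + 4))*6 = ((6 + 0)*(1 + 4))*6 = (6*5)*6 = 30*6 = 180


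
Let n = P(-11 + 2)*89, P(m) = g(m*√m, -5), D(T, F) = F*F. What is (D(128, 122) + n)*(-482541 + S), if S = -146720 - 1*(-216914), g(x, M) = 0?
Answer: -6137372748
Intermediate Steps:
D(T, F) = F²
P(m) = 0
n = 0 (n = 0*89 = 0)
S = 70194 (S = -146720 + 216914 = 70194)
(D(128, 122) + n)*(-482541 + S) = (122² + 0)*(-482541 + 70194) = (14884 + 0)*(-412347) = 14884*(-412347) = -6137372748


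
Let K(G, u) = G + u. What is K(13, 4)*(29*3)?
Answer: 1479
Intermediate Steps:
K(13, 4)*(29*3) = (13 + 4)*(29*3) = 17*87 = 1479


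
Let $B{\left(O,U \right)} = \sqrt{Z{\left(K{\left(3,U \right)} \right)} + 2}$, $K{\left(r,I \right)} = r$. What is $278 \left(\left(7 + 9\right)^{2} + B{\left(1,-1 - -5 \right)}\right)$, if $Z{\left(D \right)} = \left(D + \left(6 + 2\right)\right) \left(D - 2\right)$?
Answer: $71168 + 278 \sqrt{13} \approx 72170.0$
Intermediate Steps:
$Z{\left(D \right)} = \left(-2 + D\right) \left(8 + D\right)$ ($Z{\left(D \right)} = \left(D + 8\right) \left(-2 + D\right) = \left(8 + D\right) \left(-2 + D\right) = \left(-2 + D\right) \left(8 + D\right)$)
$B{\left(O,U \right)} = \sqrt{13}$ ($B{\left(O,U \right)} = \sqrt{\left(-16 + 3^{2} + 6 \cdot 3\right) + 2} = \sqrt{\left(-16 + 9 + 18\right) + 2} = \sqrt{11 + 2} = \sqrt{13}$)
$278 \left(\left(7 + 9\right)^{2} + B{\left(1,-1 - -5 \right)}\right) = 278 \left(\left(7 + 9\right)^{2} + \sqrt{13}\right) = 278 \left(16^{2} + \sqrt{13}\right) = 278 \left(256 + \sqrt{13}\right) = 71168 + 278 \sqrt{13}$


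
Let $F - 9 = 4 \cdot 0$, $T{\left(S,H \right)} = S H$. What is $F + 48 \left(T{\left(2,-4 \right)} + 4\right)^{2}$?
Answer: $777$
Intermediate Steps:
$T{\left(S,H \right)} = H S$
$F = 9$ ($F = 9 + 4 \cdot 0 = 9 + 0 = 9$)
$F + 48 \left(T{\left(2,-4 \right)} + 4\right)^{2} = 9 + 48 \left(\left(-4\right) 2 + 4\right)^{2} = 9 + 48 \left(-8 + 4\right)^{2} = 9 + 48 \left(-4\right)^{2} = 9 + 48 \cdot 16 = 9 + 768 = 777$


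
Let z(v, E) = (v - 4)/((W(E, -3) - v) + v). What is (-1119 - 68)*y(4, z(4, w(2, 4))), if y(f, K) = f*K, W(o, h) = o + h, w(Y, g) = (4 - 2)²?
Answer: 0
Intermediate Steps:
w(Y, g) = 4 (w(Y, g) = 2² = 4)
W(o, h) = h + o
z(v, E) = (-4 + v)/(-3 + E) (z(v, E) = (v - 4)/(((-3 + E) - v) + v) = (-4 + v)/((-3 + E - v) + v) = (-4 + v)/(-3 + E))
y(f, K) = K*f
(-1119 - 68)*y(4, z(4, w(2, 4))) = (-1119 - 68)*(((-4 + 4)/(-3 + 4))*4) = -1187*0/1*4 = -1187*1*0*4 = -0*4 = -1187*0 = 0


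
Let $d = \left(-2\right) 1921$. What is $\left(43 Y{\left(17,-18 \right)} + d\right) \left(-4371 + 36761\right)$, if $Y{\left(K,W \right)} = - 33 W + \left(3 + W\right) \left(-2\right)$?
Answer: $744646100$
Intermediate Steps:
$Y{\left(K,W \right)} = -6 - 35 W$ ($Y{\left(K,W \right)} = - 33 W - \left(6 + 2 W\right) = -6 - 35 W$)
$d = -3842$
$\left(43 Y{\left(17,-18 \right)} + d\right) \left(-4371 + 36761\right) = \left(43 \left(-6 - -630\right) - 3842\right) \left(-4371 + 36761\right) = \left(43 \left(-6 + 630\right) - 3842\right) 32390 = \left(43 \cdot 624 - 3842\right) 32390 = \left(26832 - 3842\right) 32390 = 22990 \cdot 32390 = 744646100$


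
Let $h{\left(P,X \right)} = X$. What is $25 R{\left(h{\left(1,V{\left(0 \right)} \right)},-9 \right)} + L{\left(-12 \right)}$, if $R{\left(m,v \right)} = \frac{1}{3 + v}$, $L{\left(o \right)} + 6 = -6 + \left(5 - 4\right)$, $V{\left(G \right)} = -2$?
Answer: $- \frac{91}{6} \approx -15.167$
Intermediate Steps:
$L{\left(o \right)} = -11$ ($L{\left(o \right)} = -6 + \left(-6 + \left(5 - 4\right)\right) = -6 + \left(-6 + 1\right) = -6 - 5 = -11$)
$25 R{\left(h{\left(1,V{\left(0 \right)} \right)},-9 \right)} + L{\left(-12 \right)} = \frac{25}{3 - 9} - 11 = \frac{25}{-6} - 11 = 25 \left(- \frac{1}{6}\right) - 11 = - \frac{25}{6} - 11 = - \frac{91}{6}$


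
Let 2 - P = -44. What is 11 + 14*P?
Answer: 655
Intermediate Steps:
P = 46 (P = 2 - 1*(-44) = 2 + 44 = 46)
11 + 14*P = 11 + 14*46 = 11 + 644 = 655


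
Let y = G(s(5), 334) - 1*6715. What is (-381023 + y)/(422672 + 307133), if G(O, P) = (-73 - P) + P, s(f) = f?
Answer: -387811/729805 ≈ -0.53139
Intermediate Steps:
G(O, P) = -73
y = -6788 (y = -73 - 1*6715 = -73 - 6715 = -6788)
(-381023 + y)/(422672 + 307133) = (-381023 - 6788)/(422672 + 307133) = -387811/729805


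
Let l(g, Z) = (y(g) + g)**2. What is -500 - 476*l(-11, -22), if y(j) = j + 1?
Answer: -210416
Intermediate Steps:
y(j) = 1 + j
l(g, Z) = (1 + 2*g)**2 (l(g, Z) = ((1 + g) + g)**2 = (1 + 2*g)**2)
-500 - 476*l(-11, -22) = -500 - 476*(1 + 2*(-11))**2 = -500 - 476*(1 - 22)**2 = -500 - 476*(-21)**2 = -500 - 476*441 = -500 - 209916 = -210416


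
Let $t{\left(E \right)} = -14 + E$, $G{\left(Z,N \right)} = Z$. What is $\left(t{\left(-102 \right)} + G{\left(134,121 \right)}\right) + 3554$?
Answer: $3572$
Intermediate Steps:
$\left(t{\left(-102 \right)} + G{\left(134,121 \right)}\right) + 3554 = \left(\left(-14 - 102\right) + 134\right) + 3554 = \left(-116 + 134\right) + 3554 = 18 + 3554 = 3572$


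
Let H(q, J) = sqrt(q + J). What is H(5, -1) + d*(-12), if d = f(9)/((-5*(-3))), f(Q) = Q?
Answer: -26/5 ≈ -5.2000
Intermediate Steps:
H(q, J) = sqrt(J + q)
d = 3/5 (d = 9/((-5*(-3))) = 9/15 = 9*(1/15) = 3/5 ≈ 0.60000)
H(5, -1) + d*(-12) = sqrt(-1 + 5) + (3/5)*(-12) = sqrt(4) - 36/5 = 2 - 36/5 = -26/5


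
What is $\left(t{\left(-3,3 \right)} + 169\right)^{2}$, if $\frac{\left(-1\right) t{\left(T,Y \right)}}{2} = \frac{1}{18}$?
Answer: $\frac{2310400}{81} \approx 28523.0$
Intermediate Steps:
$t{\left(T,Y \right)} = - \frac{1}{9}$ ($t{\left(T,Y \right)} = - \frac{2}{18} = \left(-2\right) \frac{1}{18} = - \frac{1}{9}$)
$\left(t{\left(-3,3 \right)} + 169\right)^{2} = \left(- \frac{1}{9} + 169\right)^{2} = \left(\frac{1520}{9}\right)^{2} = \frac{2310400}{81}$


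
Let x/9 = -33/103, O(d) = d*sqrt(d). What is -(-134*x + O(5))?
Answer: -39798/103 - 5*sqrt(5) ≈ -397.57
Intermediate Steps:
O(d) = d**(3/2)
x = -297/103 (x = 9*(-33/103) = -297/103 ≈ -2.8835)
-(-134*x + O(5)) = -(-134*(-297/103) + 5**(3/2)) = -(39798/103 + 5*sqrt(5)) = -39798/103 - 5*sqrt(5)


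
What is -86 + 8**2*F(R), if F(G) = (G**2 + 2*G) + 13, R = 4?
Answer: 2282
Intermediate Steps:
F(G) = 13 + G**2 + 2*G
-86 + 8**2*F(R) = -86 + 8**2*(13 + 4**2 + 2*4) = -86 + 64*(13 + 16 + 8) = -86 + 64*37 = -86 + 2368 = 2282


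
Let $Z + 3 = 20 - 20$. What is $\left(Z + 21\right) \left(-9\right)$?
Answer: $-162$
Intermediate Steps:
$Z = -3$ ($Z = -3 + \left(20 - 20\right) = -3 + 0 = -3$)
$\left(Z + 21\right) \left(-9\right) = \left(-3 + 21\right) \left(-9\right) = 18 \left(-9\right) = -162$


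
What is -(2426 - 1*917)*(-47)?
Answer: 70923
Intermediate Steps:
-(2426 - 1*917)*(-47) = -(2426 - 917)*(-47) = -1509*(-47) = -1*(-70923) = 70923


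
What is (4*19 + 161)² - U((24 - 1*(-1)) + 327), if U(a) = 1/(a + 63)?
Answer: 23310134/415 ≈ 56169.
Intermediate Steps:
U(a) = 1/(63 + a)
(4*19 + 161)² - U((24 - 1*(-1)) + 327) = (4*19 + 161)² - 1/(63 + ((24 - 1*(-1)) + 327)) = (76 + 161)² - 1/(63 + ((24 + 1) + 327)) = 237² - 1/(63 + (25 + 327)) = 56169 - 1/(63 + 352) = 56169 - 1/415 = 23310134/415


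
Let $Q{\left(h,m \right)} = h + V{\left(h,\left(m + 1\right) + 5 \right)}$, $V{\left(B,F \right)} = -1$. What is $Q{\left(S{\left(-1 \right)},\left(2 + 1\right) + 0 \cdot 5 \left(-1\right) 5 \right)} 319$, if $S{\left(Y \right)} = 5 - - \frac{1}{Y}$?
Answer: $957$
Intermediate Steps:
$S{\left(Y \right)} = 5 + \frac{1}{Y}$
$Q{\left(h,m \right)} = -1 + h$ ($Q{\left(h,m \right)} = h - 1 = -1 + h$)
$Q{\left(S{\left(-1 \right)},\left(2 + 1\right) + 0 \cdot 5 \left(-1\right) 5 \right)} 319 = \left(-1 + \left(5 + \frac{1}{-1}\right)\right) 319 = \left(-1 + \left(5 - 1\right)\right) 319 = \left(-1 + 4\right) 319 = 3 \cdot 319 = 957$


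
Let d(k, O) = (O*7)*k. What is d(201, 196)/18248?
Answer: 68943/4562 ≈ 15.112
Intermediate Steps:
d(k, O) = 7*O*k (d(k, O) = (7*O)*k = 7*O*k)
d(201, 196)/18248 = (7*196*201)/18248 = 275772*(1/18248) = 68943/4562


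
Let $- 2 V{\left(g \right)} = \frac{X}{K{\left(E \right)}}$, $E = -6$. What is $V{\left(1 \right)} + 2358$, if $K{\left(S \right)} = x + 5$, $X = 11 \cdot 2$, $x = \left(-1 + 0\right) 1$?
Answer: $\frac{9421}{4} \approx 2355.3$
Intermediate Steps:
$x = -1$ ($x = \left(-1\right) 1 = -1$)
$X = 22$
$K{\left(S \right)} = 4$ ($K{\left(S \right)} = -1 + 5 = 4$)
$V{\left(g \right)} = - \frac{11}{4}$ ($V{\left(g \right)} = - \frac{22 \cdot \frac{1}{4}}{2} = \left(- \frac{1}{2}\right) \frac{11}{2} = - \frac{11}{4}$)
$V{\left(1 \right)} + 2358 = - \frac{11}{4} + 2358 = \frac{9421}{4}$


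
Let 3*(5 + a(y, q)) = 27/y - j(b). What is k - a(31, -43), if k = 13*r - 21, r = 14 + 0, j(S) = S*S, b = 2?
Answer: 15535/93 ≈ 167.04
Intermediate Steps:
j(S) = S**2
r = 14
a(y, q) = -19/3 + 9/y (a(y, q) = -5 + (27/y - 1*2**2)/3 = -5 + (27/y - 1*4)/3 = -5 + (27/y - 4)/3 = -5 + (-4 + 27/y)/3 = -5 + (-4/3 + 9/y) = -19/3 + 9/y)
k = 161 (k = 13*14 - 21 = 182 - 21 = 161)
k - a(31, -43) = 161 - (-19/3 + 9/31) = 161 - 1*(-562/93) = 161 + 562/93 = 15535/93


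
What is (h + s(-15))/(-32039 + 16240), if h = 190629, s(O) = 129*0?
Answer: -190629/15799 ≈ -12.066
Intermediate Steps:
s(O) = 0
(h + s(-15))/(-32039 + 16240) = (190629 + 0)/(-32039 + 16240) = 190629/(-15799) = 190629*(-1/15799) = -190629/15799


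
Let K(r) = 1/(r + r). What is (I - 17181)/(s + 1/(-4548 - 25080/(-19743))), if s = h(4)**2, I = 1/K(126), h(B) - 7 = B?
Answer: -506550012012/3620558807 ≈ -139.91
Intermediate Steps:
h(B) = 7 + B
K(r) = 1/(2*r)
I = 252 (I = 1/((1/2)/126) = 1/((1/2)*(1/126)) = 1/(1/252) = 252)
s = 121 (s = (7 + 4)**2 = 11**2 = 121)
(I - 17181)/(s + 1/(-4548 - 25080/(-19743))) = (252 - 17181)/(121 + 1/(-4548 - 25080/(-19743))) = -16929/(121 + 1/(-4548 - 25080*(-1/19743))) = -16929/(121 + 1/(-4548 + 8360/6581)) = -16929/(121 + 1/(-29922028/6581)) = -16929/(121 - 6581/29922028) = -16929/3620558807/29922028 = -16929*29922028/3620558807 = -506550012012/3620558807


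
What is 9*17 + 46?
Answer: 199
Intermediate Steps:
9*17 + 46 = 153 + 46 = 199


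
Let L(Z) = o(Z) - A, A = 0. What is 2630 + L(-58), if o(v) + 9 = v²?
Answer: 5985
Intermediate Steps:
o(v) = -9 + v²
L(Z) = -9 + Z² (L(Z) = (-9 + Z²) - 1*0 = (-9 + Z²) + 0 = -9 + Z²)
2630 + L(-58) = 2630 + (-9 + (-58)²) = 2630 + (-9 + 3364) = 2630 + 3355 = 5985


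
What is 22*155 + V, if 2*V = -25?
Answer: 6795/2 ≈ 3397.5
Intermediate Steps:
V = -25/2 (V = (½)*(-25) = -25/2 ≈ -12.500)
22*155 + V = 22*155 - 25/2 = 3410 - 25/2 = 6795/2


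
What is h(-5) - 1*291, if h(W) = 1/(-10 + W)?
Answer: -4366/15 ≈ -291.07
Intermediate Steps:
h(-5) - 1*291 = 1/(-10 - 5) - 1*291 = 1/(-15) - 291 = -1/15 - 291 = -4366/15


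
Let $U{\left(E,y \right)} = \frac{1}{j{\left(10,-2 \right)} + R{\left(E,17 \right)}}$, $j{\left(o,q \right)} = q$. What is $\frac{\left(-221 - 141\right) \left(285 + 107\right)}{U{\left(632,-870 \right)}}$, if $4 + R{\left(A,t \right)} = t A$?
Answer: $-1523765152$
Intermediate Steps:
$R{\left(A,t \right)} = -4 + A t$ ($R{\left(A,t \right)} = -4 + t A = -4 + A t$)
$U{\left(E,y \right)} = \frac{1}{-6 + 17 E}$ ($U{\left(E,y \right)} = \frac{1}{-2 + \left(-4 + E 17\right)} = \frac{1}{-2 + \left(-4 + 17 E\right)} = \frac{1}{-6 + 17 E}$)
$\frac{\left(-221 - 141\right) \left(285 + 107\right)}{U{\left(632,-870 \right)}} = \frac{\left(-221 - 141\right) \left(285 + 107\right)}{\frac{1}{-6 + 17 \cdot 632}} = \frac{\left(-221 - 141\right) 392}{\frac{1}{-6 + 10744}} = \frac{\left(-362\right) 392}{\frac{1}{10738}} = - 141904 \frac{1}{\frac{1}{10738}} = \left(-141904\right) 10738 = -1523765152$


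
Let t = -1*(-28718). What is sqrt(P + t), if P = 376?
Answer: sqrt(29094) ≈ 170.57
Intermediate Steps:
t = 28718
sqrt(P + t) = sqrt(376 + 28718) = sqrt(29094)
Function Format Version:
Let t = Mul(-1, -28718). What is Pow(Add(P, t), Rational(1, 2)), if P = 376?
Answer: Pow(29094, Rational(1, 2)) ≈ 170.57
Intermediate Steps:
t = 28718
Pow(Add(P, t), Rational(1, 2)) = Pow(Add(376, 28718), Rational(1, 2)) = Pow(29094, Rational(1, 2))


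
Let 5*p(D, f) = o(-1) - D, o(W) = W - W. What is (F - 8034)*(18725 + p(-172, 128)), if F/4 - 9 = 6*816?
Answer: 1086732042/5 ≈ 2.1735e+8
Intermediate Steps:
o(W) = 0
F = 19620 (F = 36 + 4*(6*816) = 36 + 4*4896 = 36 + 19584 = 19620)
p(D, f) = -D/5 (p(D, f) = (0 - D)/5 = (-D)/5 = -D/5)
(F - 8034)*(18725 + p(-172, 128)) = (19620 - 8034)*(18725 - ⅕*(-172)) = 11586*(18725 + 172/5) = 11586*(93797/5) = 1086732042/5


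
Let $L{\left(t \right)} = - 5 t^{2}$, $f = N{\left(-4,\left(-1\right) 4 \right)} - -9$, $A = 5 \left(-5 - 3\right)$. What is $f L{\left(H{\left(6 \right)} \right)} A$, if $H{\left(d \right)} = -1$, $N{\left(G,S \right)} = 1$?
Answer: $2000$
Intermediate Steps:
$A = -40$ ($A = 5 \left(-8\right) = -40$)
$f = 10$ ($f = 1 - -9 = 1 + 9 = 10$)
$f L{\left(H{\left(6 \right)} \right)} A = 10 \left(- 5 \left(-1\right)^{2}\right) \left(-40\right) = 10 \left(\left(-5\right) 1\right) \left(-40\right) = 10 \left(-5\right) \left(-40\right) = \left(-50\right) \left(-40\right) = 2000$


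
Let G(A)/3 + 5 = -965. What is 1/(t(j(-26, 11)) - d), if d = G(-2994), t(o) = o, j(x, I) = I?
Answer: 1/2921 ≈ 0.00034235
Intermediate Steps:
G(A) = -2910 (G(A) = -15 + 3*(-965) = -15 - 2895 = -2910)
d = -2910
1/(t(j(-26, 11)) - d) = 1/(11 - 1*(-2910)) = 1/(11 + 2910) = 1/2921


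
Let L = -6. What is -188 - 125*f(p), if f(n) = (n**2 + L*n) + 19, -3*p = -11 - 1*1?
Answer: -1563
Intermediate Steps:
p = 4 (p = -(-11 - 1*1)/3 = -(-11 - 1)/3 = -1/3*(-12) = 4)
f(n) = 19 + n**2 - 6*n (f(n) = (n**2 - 6*n) + 19 = 19 + n**2 - 6*n)
-188 - 125*f(p) = -188 - 125*(19 + 4**2 - 6*4) = -188 - 125*(19 + 16 - 24) = -188 - 125*11 = -188 - 1375 = -1563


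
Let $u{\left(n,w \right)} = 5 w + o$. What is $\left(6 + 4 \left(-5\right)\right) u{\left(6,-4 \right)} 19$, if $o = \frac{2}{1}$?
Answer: $4788$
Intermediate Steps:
$o = 2$ ($o = 2 \cdot 1 = 2$)
$u{\left(n,w \right)} = 2 + 5 w$ ($u{\left(n,w \right)} = 5 w + 2 = 2 + 5 w$)
$\left(6 + 4 \left(-5\right)\right) u{\left(6,-4 \right)} 19 = \left(6 + 4 \left(-5\right)\right) \left(2 + 5 \left(-4\right)\right) 19 = \left(6 - 20\right) \left(2 - 20\right) 19 = \left(-14\right) \left(-18\right) 19 = 252 \cdot 19 = 4788$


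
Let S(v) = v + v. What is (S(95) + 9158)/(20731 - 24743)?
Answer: -2337/1003 ≈ -2.3300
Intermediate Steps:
S(v) = 2*v
(S(95) + 9158)/(20731 - 24743) = (2*95 + 9158)/(20731 - 24743) = (190 + 9158)/(-4012) = 9348*(-1/4012) = -2337/1003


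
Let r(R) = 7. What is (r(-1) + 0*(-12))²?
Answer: 49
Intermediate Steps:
(r(-1) + 0*(-12))² = (7 + 0*(-12))² = (7 + 0)² = 7² = 49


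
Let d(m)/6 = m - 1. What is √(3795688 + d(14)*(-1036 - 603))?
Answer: 7*√74854 ≈ 1915.2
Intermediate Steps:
d(m) = -6 + 6*m (d(m) = 6*(m - 1) = 6*(-1 + m) = -6 + 6*m)
√(3795688 + d(14)*(-1036 - 603)) = √(3795688 + (-6 + 6*14)*(-1036 - 603)) = √(3795688 + (-6 + 84)*(-1639)) = √(3795688 + 78*(-1639)) = √(3795688 - 127842) = √3667846 = 7*√74854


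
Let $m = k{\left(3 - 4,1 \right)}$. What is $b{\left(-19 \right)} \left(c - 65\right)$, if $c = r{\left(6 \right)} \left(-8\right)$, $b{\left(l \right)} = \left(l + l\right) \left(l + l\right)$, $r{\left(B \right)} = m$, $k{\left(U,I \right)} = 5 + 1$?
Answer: $-163172$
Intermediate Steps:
$k{\left(U,I \right)} = 6$
$m = 6$
$r{\left(B \right)} = 6$
$b{\left(l \right)} = 4 l^{2}$ ($b{\left(l \right)} = 2 l 2 l = 4 l^{2}$)
$c = -48$ ($c = 6 \left(-8\right) = -48$)
$b{\left(-19 \right)} \left(c - 65\right) = 4 \left(-19\right)^{2} \left(-48 - 65\right) = 4 \cdot 361 \left(-113\right) = 1444 \left(-113\right) = -163172$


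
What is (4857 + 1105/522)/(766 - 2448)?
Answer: -2536459/878004 ≈ -2.8889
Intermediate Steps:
(4857 + 1105/522)/(766 - 2448) = (4857 + 1105*(1/522))/(-1682) = (4857 + 1105/522)*(-1/1682) = (2536459/522)*(-1/1682) = -2536459/878004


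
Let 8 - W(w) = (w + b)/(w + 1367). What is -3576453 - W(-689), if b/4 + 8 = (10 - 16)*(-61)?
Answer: -2424839815/678 ≈ -3.5765e+6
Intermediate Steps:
b = 1432 (b = -32 + 4*((10 - 16)*(-61)) = -32 + 4*(-6*(-61)) = -32 + 4*366 = -32 + 1464 = 1432)
W(w) = 8 - (1432 + w)/(1367 + w) (W(w) = 8 - (w + 1432)/(w + 1367) = 8 - (1432 + w)/(1367 + w))
-3576453 - W(-689) = -3576453 - (9504 + 7*(-689))/(1367 - 689) = -3576453 - (9504 - 4823)/678 = -3576453 - 4681/678 = -2424839815/678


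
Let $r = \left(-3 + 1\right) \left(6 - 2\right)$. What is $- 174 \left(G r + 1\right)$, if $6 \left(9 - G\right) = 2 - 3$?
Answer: $12586$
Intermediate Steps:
$G = \frac{55}{6}$ ($G = 9 - \frac{2 - 3}{6} = 9 - - \frac{1}{6} = 9 + \frac{1}{6} = \frac{55}{6} \approx 9.1667$)
$r = -8$ ($r = \left(-2\right) 4 = -8$)
$- 174 \left(G r + 1\right) = - 174 \left(\frac{55}{6} \left(-8\right) + 1\right) = - 174 \left(- \frac{220}{3} + 1\right) = \left(-174\right) \left(- \frac{217}{3}\right) = 12586$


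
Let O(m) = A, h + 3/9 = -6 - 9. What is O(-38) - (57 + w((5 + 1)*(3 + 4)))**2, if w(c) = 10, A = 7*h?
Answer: -13789/3 ≈ -4596.3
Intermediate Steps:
h = -46/3 (h = -1/3 + (-6 - 9) = -1/3 - 15 = -46/3 ≈ -15.333)
A = -322/3 (A = 7*(-46/3) = -322/3 ≈ -107.33)
O(m) = -322/3
O(-38) - (57 + w((5 + 1)*(3 + 4)))**2 = -322/3 - (57 + 10)**2 = -322/3 - 1*67**2 = -322/3 - 1*4489 = -322/3 - 4489 = -13789/3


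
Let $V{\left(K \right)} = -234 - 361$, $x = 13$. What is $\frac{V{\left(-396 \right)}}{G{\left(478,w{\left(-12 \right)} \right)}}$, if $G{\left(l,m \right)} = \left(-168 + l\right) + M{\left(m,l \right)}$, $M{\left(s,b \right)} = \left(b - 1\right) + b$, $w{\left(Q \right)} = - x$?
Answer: $- \frac{119}{253} \approx -0.47036$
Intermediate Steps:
$V{\left(K \right)} = -595$ ($V{\left(K \right)} = -234 - 361 = -595$)
$w{\left(Q \right)} = -13$ ($w{\left(Q \right)} = \left(-1\right) 13 = -13$)
$M{\left(s,b \right)} = -1 + 2 b$ ($M{\left(s,b \right)} = \left(-1 + b\right) + b = -1 + 2 b$)
$G{\left(l,m \right)} = -169 + 3 l$ ($G{\left(l,m \right)} = \left(-168 + l\right) + \left(-1 + 2 l\right) = -169 + 3 l$)
$\frac{V{\left(-396 \right)}}{G{\left(478,w{\left(-12 \right)} \right)}} = - \frac{595}{-169 + 3 \cdot 478} = - \frac{595}{-169 + 1434} = - \frac{595}{1265} = \left(-595\right) \frac{1}{1265} = - \frac{119}{253}$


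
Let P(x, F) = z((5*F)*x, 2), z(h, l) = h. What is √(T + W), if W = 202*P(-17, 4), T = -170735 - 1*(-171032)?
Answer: I*√68383 ≈ 261.5*I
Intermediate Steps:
T = 297 (T = -170735 + 171032 = 297)
P(x, F) = 5*F*x (P(x, F) = (5*F)*x = 5*F*x)
W = -68680 (W = 202*(5*4*(-17)) = 202*(-340) = -68680)
√(T + W) = √(297 - 68680) = √(-68383) = I*√68383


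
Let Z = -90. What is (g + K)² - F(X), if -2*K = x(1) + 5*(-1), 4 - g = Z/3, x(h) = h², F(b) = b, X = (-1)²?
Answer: 1295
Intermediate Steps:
X = 1
g = 34 (g = 4 - (-90)/3 = 4 - 1*(-30) = 4 + 30 = 34)
K = 2 (K = -(1² + 5*(-1))/2 = -(1 - 5)/2 = -½*(-4) = 2)
(g + K)² - F(X) = (34 + 2)² - 1*1 = 36² - 1 = 1296 - 1 = 1295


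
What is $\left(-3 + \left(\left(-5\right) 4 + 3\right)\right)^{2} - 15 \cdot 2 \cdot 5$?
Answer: $250$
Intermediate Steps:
$\left(-3 + \left(\left(-5\right) 4 + 3\right)\right)^{2} - 15 \cdot 2 \cdot 5 = \left(-3 + \left(-20 + 3\right)\right)^{2} - 150 = \left(-3 - 17\right)^{2} - 150 = \left(-20\right)^{2} - 150 = 400 - 150 = 250$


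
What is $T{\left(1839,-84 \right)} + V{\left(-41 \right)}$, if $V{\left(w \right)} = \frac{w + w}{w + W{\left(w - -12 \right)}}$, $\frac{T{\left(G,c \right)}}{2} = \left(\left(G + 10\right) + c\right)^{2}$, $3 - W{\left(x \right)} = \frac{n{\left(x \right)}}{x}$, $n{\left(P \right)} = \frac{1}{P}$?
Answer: $\frac{199119020512}{31959} \approx 6.2304 \cdot 10^{6}$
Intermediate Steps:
$W{\left(x \right)} = 3 - \frac{1}{x^{2}}$ ($W{\left(x \right)} = 3 - \frac{1}{x x} = 3 - \frac{1}{x^{2}}$)
$T{\left(G,c \right)} = 2 \left(10 + G + c\right)^{2}$ ($T{\left(G,c \right)} = 2 \left(\left(G + 10\right) + c\right)^{2} = 2 \left(\left(10 + G\right) + c\right)^{2} = 2 \left(10 + G + c\right)^{2}$)
$V{\left(w \right)} = \frac{2 w}{3 + w - \frac{1}{\left(12 + w\right)^{2}}}$ ($V{\left(w \right)} = \frac{w + w}{w + \left(3 - \frac{1}{\left(w - -12\right)^{2}}\right)} = \frac{2 w}{w + \left(3 - \frac{1}{\left(w + 12\right)^{2}}\right)} = \frac{2 w}{w + \left(3 - \frac{1}{\left(12 + w\right)^{2}}\right)} = \frac{2 w}{3 + w - \frac{1}{\left(12 + w\right)^{2}}}$)
$T{\left(1839,-84 \right)} + V{\left(-41 \right)} = 2 \left(10 + 1839 - 84\right)^{2} + 2 \left(-41\right) \frac{1}{3 - 41 - \frac{1}{\left(12 - 41\right)^{2}}} = 2 \cdot 1765^{2} + 2 \left(-41\right) \frac{1}{3 - 41 - \frac{1}{841}} = 2 \cdot 3115225 + 2 \left(-41\right) \frac{1}{3 - 41 - \frac{1}{841}} = 6230450 + 2 \left(-41\right) \frac{1}{3 - 41 - \frac{1}{841}} = 6230450 + 2 \left(-41\right) \frac{1}{- \frac{31959}{841}} = 6230450 + 2 \left(-41\right) \left(- \frac{841}{31959}\right) = 6230450 + \frac{68962}{31959} = \frac{199119020512}{31959}$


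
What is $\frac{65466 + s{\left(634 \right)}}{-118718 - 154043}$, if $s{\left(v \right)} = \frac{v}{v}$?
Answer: $- \frac{65467}{272761} \approx -0.24002$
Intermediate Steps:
$s{\left(v \right)} = 1$
$\frac{65466 + s{\left(634 \right)}}{-118718 - 154043} = \frac{65466 + 1}{-118718 - 154043} = \frac{65467}{-118718 + \left(-184486 + 30443\right)} = \frac{65467}{-118718 - 154043} = \frac{65467}{-272761} = 65467 \left(- \frac{1}{272761}\right) = - \frac{65467}{272761}$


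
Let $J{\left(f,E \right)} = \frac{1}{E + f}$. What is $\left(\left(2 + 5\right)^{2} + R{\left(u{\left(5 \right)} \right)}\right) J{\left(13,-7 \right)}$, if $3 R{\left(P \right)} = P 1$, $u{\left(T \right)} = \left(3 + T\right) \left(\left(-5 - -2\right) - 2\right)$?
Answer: $\frac{107}{18} \approx 5.9444$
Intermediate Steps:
$u{\left(T \right)} = -15 - 5 T$ ($u{\left(T \right)} = \left(3 + T\right) \left(\left(-5 + 2\right) - 2\right) = \left(3 + T\right) \left(-3 - 2\right) = \left(3 + T\right) \left(-5\right) = -15 - 5 T$)
$R{\left(P \right)} = \frac{P}{3}$ ($R{\left(P \right)} = \frac{P 1}{3} = \frac{P}{3}$)
$\left(\left(2 + 5\right)^{2} + R{\left(u{\left(5 \right)} \right)}\right) J{\left(13,-7 \right)} = \frac{\left(2 + 5\right)^{2} + \frac{-15 - 25}{3}}{-7 + 13} = \frac{7^{2} + \frac{-15 - 25}{3}}{6} = \left(49 + \frac{1}{3} \left(-40\right)\right) \frac{1}{6} = \left(49 - \frac{40}{3}\right) \frac{1}{6} = \frac{107}{3} \cdot \frac{1}{6} = \frac{107}{18}$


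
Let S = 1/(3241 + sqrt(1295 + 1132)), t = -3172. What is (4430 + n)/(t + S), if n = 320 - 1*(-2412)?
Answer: -79525041378338/35221084433011 + 7162*sqrt(2427)/105663253299033 ≈ -2.2579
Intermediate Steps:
n = 2732 (n = 320 + 2412 = 2732)
S = 1/(3241 + sqrt(2427)) ≈ 0.00030393
(4430 + n)/(t + S) = (4430 + 2732)/(-3172 + (3241/10501654 - sqrt(2427)/10501654)) = 7162/(-33311243247/10501654 - sqrt(2427)/10501654)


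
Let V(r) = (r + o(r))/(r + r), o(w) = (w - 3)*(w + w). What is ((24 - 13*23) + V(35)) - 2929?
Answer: -6343/2 ≈ -3171.5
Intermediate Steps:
o(w) = 2*w*(-3 + w) (o(w) = (-3 + w)*(2*w) = 2*w*(-3 + w))
V(r) = (r + 2*r*(-3 + r))/(2*r) (V(r) = (r + 2*r*(-3 + r))/(r + r) = (r + 2*r*(-3 + r))/((2*r)) = (r + 2*r*(-3 + r))*(1/(2*r)) = (r + 2*r*(-3 + r))/(2*r))
((24 - 13*23) + V(35)) - 2929 = ((24 - 13*23) + (-5/2 + 35)) - 2929 = ((24 - 299) + 65/2) - 2929 = (-275 + 65/2) - 2929 = -485/2 - 2929 = -6343/2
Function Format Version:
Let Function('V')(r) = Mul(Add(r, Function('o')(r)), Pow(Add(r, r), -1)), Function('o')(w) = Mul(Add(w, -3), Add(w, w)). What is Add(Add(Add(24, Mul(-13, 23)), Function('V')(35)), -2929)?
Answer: Rational(-6343, 2) ≈ -3171.5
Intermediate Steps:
Function('o')(w) = Mul(2, w, Add(-3, w)) (Function('o')(w) = Mul(Add(-3, w), Mul(2, w)) = Mul(2, w, Add(-3, w)))
Function('V')(r) = Mul(Rational(1, 2), Pow(r, -1), Add(r, Mul(2, r, Add(-3, r)))) (Function('V')(r) = Mul(Add(r, Mul(2, r, Add(-3, r))), Pow(Add(r, r), -1)) = Mul(Add(r, Mul(2, r, Add(-3, r))), Pow(Mul(2, r), -1)) = Mul(Add(r, Mul(2, r, Add(-3, r))), Mul(Rational(1, 2), Pow(r, -1))) = Mul(Rational(1, 2), Pow(r, -1), Add(r, Mul(2, r, Add(-3, r)))))
Add(Add(Add(24, Mul(-13, 23)), Function('V')(35)), -2929) = Add(Add(Add(24, Mul(-13, 23)), Add(Rational(-5, 2), 35)), -2929) = Add(Add(Add(24, -299), Rational(65, 2)), -2929) = Add(Add(-275, Rational(65, 2)), -2929) = Add(Rational(-485, 2), -2929) = Rational(-6343, 2)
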